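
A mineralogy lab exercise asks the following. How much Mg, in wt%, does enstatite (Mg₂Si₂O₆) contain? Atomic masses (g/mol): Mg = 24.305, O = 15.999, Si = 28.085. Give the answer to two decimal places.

24.21 wt%

Formula mass = 2×24.305 + 2×28.085 + 6×15.999 = 200.774 g/mol, of which 48.610 g is Mg.
So Mg makes up 48.610/200.774 = 0.2421 of the mass, i.e. 24.21%.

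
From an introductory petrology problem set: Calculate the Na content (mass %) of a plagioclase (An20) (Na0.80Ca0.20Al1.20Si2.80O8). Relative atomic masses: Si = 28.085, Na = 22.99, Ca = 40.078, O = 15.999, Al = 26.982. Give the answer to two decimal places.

6.93 mass %

M(Na0.80Ca0.20Al1.20Si2.80O8) = 265.416 g/mol.
Na contributes 0.80 × 22.99 = 18.392 g per mole.
18.392/265.416 = 0.0693 → 6.93%.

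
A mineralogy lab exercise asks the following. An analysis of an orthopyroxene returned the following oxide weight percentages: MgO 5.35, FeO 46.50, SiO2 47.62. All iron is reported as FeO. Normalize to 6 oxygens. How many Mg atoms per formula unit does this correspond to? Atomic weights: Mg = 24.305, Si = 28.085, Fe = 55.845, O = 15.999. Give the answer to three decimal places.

0.337 Mg apfu

MgO: 5.35/40.304 = 0.13274 mol → 0.13274 mol Mg, 0.13274 mol O.
FeO: 46.50/71.844 = 0.64724 mol → 0.64724 mol Fe, 0.64724 mol O.
SiO2: 47.62/60.083 = 0.79257 mol → 0.79257 mol Si, 1.58514 mol O.
Total oxygen = 2.36512 mol. Normalization factor = 6/2.36512 = 2.53687.
Mg per 6 O = 0.13274 × 2.53687 = 0.337.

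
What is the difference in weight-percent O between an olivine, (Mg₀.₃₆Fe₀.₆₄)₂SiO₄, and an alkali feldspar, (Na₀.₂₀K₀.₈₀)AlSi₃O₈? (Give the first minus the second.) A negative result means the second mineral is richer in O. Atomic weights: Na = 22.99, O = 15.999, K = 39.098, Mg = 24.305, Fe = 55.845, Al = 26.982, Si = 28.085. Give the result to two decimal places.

First mineral: 63.996 g O in 181.062 g formula = 35.34 wt% O.
Second mineral: 127.992 g O in 275.105 g formula = 46.52 wt% O.
35.34% − 46.52% gives a difference of -11.18 percentage points.

-11.18 percentage points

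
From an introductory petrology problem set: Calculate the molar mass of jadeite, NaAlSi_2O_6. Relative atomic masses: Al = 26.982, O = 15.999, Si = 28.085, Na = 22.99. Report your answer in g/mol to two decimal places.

M = 1·22.99 + 1·26.982 + 2·28.085 + 6·15.999

202.14 g/mol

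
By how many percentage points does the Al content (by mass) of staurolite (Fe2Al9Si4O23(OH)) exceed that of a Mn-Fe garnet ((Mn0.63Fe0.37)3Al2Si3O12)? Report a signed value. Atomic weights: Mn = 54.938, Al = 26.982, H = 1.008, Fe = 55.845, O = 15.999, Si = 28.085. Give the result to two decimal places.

17.63 percentage points

Al in Fe2Al9Si4O23(OH): molar mass 851.852 g/mol; 9×26.982 = 242.838 g → 28.51 wt%.
Al in (Mn0.63Fe0.37)3Al2Si3O12: molar mass 496.028 g/mol; 2×26.982 = 53.964 g → 10.88 wt%.
Difference = 28.51 − 10.88 = 17.63 percentage points.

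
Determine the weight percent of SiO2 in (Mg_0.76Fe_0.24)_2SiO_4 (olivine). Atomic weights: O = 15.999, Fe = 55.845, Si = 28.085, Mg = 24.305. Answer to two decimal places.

M((Mg_0.76Fe_0.24)_2SiO_4) = 155.830 g/mol; M(SiO2) = 60.083 g/mol.
Moles SiO2 per formula unit = 1 Si ÷ 1 = 1.0000.
SiO2 fraction = (1.0000 × 60.083) / 155.830 = 60.083/155.830 = 0.3856.

38.56 wt%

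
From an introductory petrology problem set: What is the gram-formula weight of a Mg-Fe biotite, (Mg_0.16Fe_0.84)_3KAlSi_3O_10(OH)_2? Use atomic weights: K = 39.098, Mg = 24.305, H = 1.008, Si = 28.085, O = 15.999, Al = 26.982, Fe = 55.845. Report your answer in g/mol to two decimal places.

M = 0.48(24.305) + 2.52(55.845) + 1(39.098) + 1(26.982) + 3(28.085) + 12(15.999) + 2(1.008)

496.73 g/mol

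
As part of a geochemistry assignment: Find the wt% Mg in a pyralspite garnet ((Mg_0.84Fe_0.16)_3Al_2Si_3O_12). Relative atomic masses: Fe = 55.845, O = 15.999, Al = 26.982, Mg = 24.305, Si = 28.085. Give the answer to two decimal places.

M((Mg_0.84Fe_0.16)_3Al_2Si_3O_12) = 418.261 g/mol.
Mg contributes 2.52 × 24.305 = 61.249 g per mole.
61.249/418.261 = 0.1464 → 14.64%.

14.64 weight percent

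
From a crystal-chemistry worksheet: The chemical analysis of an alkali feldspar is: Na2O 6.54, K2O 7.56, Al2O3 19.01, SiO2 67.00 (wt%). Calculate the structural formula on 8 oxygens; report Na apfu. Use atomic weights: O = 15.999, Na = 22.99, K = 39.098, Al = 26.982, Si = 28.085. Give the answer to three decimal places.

Na2O (M=61.979): mol = 0.10552; Na = 0.21104, O = 0.10552.
K2O (M=94.195): mol = 0.08026; K = 0.16052, O = 0.08026.
Al2O3 (M=101.961): mol = 0.18644; Al = 0.37288, O = 0.55932.
SiO2 (M=60.083): mol = 1.11512; Si = 1.11512, O = 2.23024.
ΣO = 2.97534; factor = 8/ΣO = 2.68877.
Na apfu = 0.21104 × 2.68877 = 0.567.

0.567 Na apfu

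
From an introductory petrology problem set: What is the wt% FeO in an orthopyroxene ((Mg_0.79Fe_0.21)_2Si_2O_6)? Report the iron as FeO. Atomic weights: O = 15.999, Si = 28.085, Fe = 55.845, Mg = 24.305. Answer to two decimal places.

Molar mass of (Mg_0.79Fe_0.21)_2Si_2O_6 = 1.58×24.305 + 0.42×55.845 + 2×28.085 + 6×15.999 = 214.021 g/mol.
Each formula unit contains 0.42 Fe, equivalent to 0.42/1 = 0.4200 mol FeO.
M(FeO) = 1×55.845 + 1×15.999 = 71.844 g/mol.
Mass of FeO per formula unit = 0.4200 × 71.844 = 30.174 g.
FeO wt% = 30.174 / 214.021 × 100 = 14.10%.

14.10 wt%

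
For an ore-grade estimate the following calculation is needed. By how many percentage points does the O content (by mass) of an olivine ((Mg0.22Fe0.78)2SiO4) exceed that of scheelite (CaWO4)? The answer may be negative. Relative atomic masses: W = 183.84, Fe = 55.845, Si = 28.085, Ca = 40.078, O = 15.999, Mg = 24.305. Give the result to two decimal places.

11.47 percentage points

O in (Mg0.22Fe0.78)2SiO4: molar mass 189.893 g/mol; 4×15.999 = 63.996 g → 33.70 wt%.
O in CaWO4: molar mass 287.914 g/mol; 4×15.999 = 63.996 g → 22.23 wt%.
Difference = 33.70 − 22.23 = 11.47 percentage points.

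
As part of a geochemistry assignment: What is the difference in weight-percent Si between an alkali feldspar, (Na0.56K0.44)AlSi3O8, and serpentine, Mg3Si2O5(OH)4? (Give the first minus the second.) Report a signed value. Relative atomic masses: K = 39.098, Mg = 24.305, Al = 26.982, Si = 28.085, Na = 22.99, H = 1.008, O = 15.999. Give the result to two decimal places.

11.02 percentage points

First mineral: 84.255 g Si in 269.307 g formula = 31.29 wt% Si.
Second mineral: 56.170 g Si in 277.108 g formula = 20.27 wt% Si.
31.29% − 20.27% gives a difference of 11.02 percentage points.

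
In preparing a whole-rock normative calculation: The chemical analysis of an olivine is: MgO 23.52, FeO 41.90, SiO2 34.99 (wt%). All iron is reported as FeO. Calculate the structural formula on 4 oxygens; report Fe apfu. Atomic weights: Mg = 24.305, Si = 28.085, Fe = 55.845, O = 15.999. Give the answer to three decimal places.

MgO (M=40.304): mol = 0.58356; Mg = 0.58356, O = 0.58356.
FeO (M=71.844): mol = 0.58321; Fe = 0.58321, O = 0.58321.
SiO2 (M=60.083): mol = 0.58236; Si = 0.58236, O = 1.16472.
ΣO = 2.33149; factor = 4/ΣO = 1.71564.
Fe apfu = 0.58321 × 1.71564 = 1.001.

1.001 Fe apfu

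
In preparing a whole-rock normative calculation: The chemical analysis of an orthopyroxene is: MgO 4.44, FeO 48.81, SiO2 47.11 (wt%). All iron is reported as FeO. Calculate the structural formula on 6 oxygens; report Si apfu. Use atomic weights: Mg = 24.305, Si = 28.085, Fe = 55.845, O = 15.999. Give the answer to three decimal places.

4.44 wt% MgO ÷ 40.304 g/mol = 0.11016 mol, giving 0.11016 Mg and 0.11016 O.
48.81 wt% FeO ÷ 71.844 g/mol = 0.67939 mol, giving 0.67939 Fe and 0.67939 O.
47.11 wt% SiO2 ÷ 60.083 g/mol = 0.78408 mol, giving 0.78408 Si and 1.56816 O.
Oxygen sums to 2.35771; scaling by 6/2.35771 = 2.54484 puts the formula on 6 O.
Si: 0.78408 × 2.54484 = 1.995 atoms per formula unit.

1.995 Si apfu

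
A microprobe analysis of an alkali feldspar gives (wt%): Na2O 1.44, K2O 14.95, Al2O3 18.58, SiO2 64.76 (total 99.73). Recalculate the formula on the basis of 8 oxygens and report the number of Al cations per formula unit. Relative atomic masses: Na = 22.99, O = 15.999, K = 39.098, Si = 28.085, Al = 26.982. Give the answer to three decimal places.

1.011 Al apfu

Na2O (M=61.979): mol = 0.02323; Na = 0.04646, O = 0.02323.
K2O (M=94.195): mol = 0.15871; K = 0.31742, O = 0.15871.
Al2O3 (M=101.961): mol = 0.18223; Al = 0.36446, O = 0.54669.
SiO2 (M=60.083): mol = 1.07784; Si = 1.07784, O = 2.15568.
ΣO = 2.88431; factor = 8/ΣO = 2.77363.
Al apfu = 0.36446 × 2.77363 = 1.011.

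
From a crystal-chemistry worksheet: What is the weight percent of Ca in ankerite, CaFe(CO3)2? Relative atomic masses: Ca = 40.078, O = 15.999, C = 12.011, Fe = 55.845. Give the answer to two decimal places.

M(CaFe(CO3)2) = 215.939 g/mol.
Ca contributes 1 × 40.078 = 40.078 g per mole.
40.078/215.939 = 0.1856 → 18.56%.

18.56 weight percent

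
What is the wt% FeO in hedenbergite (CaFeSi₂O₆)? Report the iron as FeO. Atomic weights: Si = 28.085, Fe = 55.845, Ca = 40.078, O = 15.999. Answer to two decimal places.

28.96 wt%

M(CaFeSi₂O₆) = 248.087 g/mol; M(FeO) = 71.844 g/mol.
Moles FeO per formula unit = 1 Fe ÷ 1 = 1.0000.
FeO fraction = (1.0000 × 71.844) / 248.087 = 71.844/248.087 = 0.2896.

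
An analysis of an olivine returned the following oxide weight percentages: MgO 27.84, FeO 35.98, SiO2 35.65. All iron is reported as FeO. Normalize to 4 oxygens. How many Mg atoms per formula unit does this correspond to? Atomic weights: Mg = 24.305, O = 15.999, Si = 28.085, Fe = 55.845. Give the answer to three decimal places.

MgO (M=40.304): mol = 0.69075; Mg = 0.69075, O = 0.69075.
FeO (M=71.844): mol = 0.50081; Fe = 0.50081, O = 0.50081.
SiO2 (M=60.083): mol = 0.59335; Si = 0.59335, O = 1.18670.
ΣO = 2.37826; factor = 4/ΣO = 1.68190.
Mg apfu = 0.69075 × 1.68190 = 1.162.

1.162 Mg apfu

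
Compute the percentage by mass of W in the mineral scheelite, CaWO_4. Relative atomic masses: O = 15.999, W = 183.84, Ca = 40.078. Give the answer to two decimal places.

63.85 wt%

Molar mass of CaWO_4: 1×40.078 + 1×183.84 + 4×15.999 = 287.914 g/mol.
Mass of W per formula unit: 1 × 183.84 = 183.840 g.
Weight fraction W = 183.840 / 287.914 = 0.6385.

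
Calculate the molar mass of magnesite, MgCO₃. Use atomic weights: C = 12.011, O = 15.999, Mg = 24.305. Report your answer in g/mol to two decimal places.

Mg: 1 × 24.305 = 24.3050
C: 1 × 12.011 = 12.0110
O: 3 × 15.999 = 47.9970
Summing the contributions gives the formula mass.

84.31 g/mol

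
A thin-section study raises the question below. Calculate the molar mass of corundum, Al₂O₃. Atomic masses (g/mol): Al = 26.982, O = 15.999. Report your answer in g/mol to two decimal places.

Al: 2 × 26.982 = 53.9640
O: 3 × 15.999 = 47.9970
Summing the contributions gives the formula mass.

101.96 g/mol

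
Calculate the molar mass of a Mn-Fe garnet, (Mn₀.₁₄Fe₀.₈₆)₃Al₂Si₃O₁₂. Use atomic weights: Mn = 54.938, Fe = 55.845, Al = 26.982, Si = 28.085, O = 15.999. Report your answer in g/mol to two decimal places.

Mn: 0.42 × 54.938 = 23.0740
Fe: 2.58 × 55.845 = 144.0801
Al: 2 × 26.982 = 53.9640
Si: 3 × 28.085 = 84.2550
O: 12 × 15.999 = 191.9880
Summing the contributions gives the formula mass.

497.36 g/mol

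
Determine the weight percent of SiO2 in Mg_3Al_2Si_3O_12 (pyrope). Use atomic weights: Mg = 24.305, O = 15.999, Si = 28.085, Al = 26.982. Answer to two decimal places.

Molar mass of Mg_3Al_2Si_3O_12 = 3*24.305 + 2*26.982 + 3*28.085 + 12*15.999 = 403.122 g/mol.
Each formula unit contains 3 Si, equivalent to 3/1 = 3.0000 mol SiO2.
M(SiO2) = 1×28.085 + 2×15.999 = 60.083 g/mol.
Mass of SiO2 per formula unit = 3.0000 × 60.083 = 180.249 g.
SiO2 wt% = 180.249 / 403.122 × 100 = 44.71%.

44.71 wt%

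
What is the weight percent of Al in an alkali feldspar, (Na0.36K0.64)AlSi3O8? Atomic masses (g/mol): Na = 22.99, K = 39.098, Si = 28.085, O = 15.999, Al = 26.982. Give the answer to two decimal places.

9.90 mass %

Formula mass = 0.36*22.99 + 0.64*39.098 + 1*26.982 + 3*28.085 + 8*15.999 = 272.528 g/mol, of which 26.982 g is Al.
So Al makes up 26.982/272.528 = 0.0990 of the mass, i.e. 9.90%.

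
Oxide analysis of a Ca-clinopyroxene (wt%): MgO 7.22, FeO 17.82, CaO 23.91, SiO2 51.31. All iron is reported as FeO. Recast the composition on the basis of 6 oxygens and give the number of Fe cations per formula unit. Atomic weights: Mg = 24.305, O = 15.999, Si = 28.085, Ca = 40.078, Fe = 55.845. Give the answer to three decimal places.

MgO: 7.22/40.304 = 0.17914 mol → 0.17914 mol Mg, 0.17914 mol O.
FeO: 17.82/71.844 = 0.24804 mol → 0.24804 mol Fe, 0.24804 mol O.
CaO: 23.91/56.077 = 0.42638 mol → 0.42638 mol Ca, 0.42638 mol O.
SiO2: 51.31/60.083 = 0.85399 mol → 0.85399 mol Si, 1.70798 mol O.
Total oxygen = 2.56154 mol. Normalization factor = 6/2.56154 = 2.34234.
Fe per 6 O = 0.24804 × 2.34234 = 0.581.

0.581 Fe apfu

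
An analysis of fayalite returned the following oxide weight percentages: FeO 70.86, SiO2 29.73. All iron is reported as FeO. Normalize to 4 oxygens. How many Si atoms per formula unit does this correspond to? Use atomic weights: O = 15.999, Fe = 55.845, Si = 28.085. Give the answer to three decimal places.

FeO (M=71.844): mol = 0.98630; Fe = 0.98630, O = 0.98630.
SiO2 (M=60.083): mol = 0.49482; Si = 0.49482, O = 0.98964.
ΣO = 1.97594; factor = 4/ΣO = 2.02435.
Si apfu = 0.49482 × 2.02435 = 1.002.

1.002 Si apfu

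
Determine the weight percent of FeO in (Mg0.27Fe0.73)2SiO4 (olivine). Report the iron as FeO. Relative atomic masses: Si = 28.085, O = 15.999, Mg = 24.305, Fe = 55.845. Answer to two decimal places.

56.17 wt%

Formula mass = 186.739 g/mol.
1.46 Fe → 1.4600 mol FeO per formula unit; M(FeO) = 71.844, so FeO mass = 104.892 g.
104.892/186.739 × 100 = 56.17 wt%.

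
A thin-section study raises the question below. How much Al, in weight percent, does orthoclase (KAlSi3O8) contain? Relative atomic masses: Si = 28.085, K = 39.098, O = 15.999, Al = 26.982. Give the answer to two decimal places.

Formula mass = 1*39.098 + 1*26.982 + 3*28.085 + 8*15.999 = 278.327 g/mol, of which 26.982 g is Al.
So Al makes up 26.982/278.327 = 0.0969 of the mass, i.e. 9.69%.

9.69 weight percent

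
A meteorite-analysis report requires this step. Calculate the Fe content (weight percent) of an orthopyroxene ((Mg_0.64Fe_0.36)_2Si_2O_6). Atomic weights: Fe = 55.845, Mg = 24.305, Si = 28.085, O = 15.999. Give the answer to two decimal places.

Molar mass of (Mg_0.64Fe_0.36)_2Si_2O_6: 1.28*24.305 + 0.72*55.845 + 2*28.085 + 6*15.999 = 223.483 g/mol.
Mass of Fe per formula unit: 0.72 × 55.845 = 40.208 g.
Weight fraction Fe = 40.208 / 223.483 = 0.1799.

17.99 weight percent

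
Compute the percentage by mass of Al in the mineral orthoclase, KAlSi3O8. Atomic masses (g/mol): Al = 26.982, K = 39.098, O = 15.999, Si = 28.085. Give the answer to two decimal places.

Formula mass = 1·39.098 + 1·26.982 + 3·28.085 + 8·15.999 = 278.327 g/mol, of which 26.982 g is Al.
So Al makes up 26.982/278.327 = 0.0969 of the mass, i.e. 9.69%.

9.69 wt%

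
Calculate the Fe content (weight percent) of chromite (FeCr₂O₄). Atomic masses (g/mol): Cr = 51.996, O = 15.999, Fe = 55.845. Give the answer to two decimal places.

Formula mass = 1·55.845 + 2·51.996 + 4·15.999 = 223.833 g/mol, of which 55.845 g is Fe.
So Fe makes up 55.845/223.833 = 0.2495 of the mass, i.e. 24.95%.

24.95 weight percent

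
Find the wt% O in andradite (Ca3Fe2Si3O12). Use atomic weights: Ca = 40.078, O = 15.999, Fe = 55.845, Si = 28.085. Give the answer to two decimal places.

37.78 wt%

Molar mass of Ca3Fe2Si3O12: 3·40.078 + 2·55.845 + 3·28.085 + 12·15.999 = 508.167 g/mol.
Mass of O per formula unit: 12 × 15.999 = 191.988 g.
Weight fraction O = 191.988 / 508.167 = 0.3778.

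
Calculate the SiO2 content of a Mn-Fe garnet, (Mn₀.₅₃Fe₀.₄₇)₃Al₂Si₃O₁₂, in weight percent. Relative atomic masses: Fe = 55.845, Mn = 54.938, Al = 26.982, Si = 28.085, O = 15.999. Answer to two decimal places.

36.32 wt%

Formula mass = 496.300 g/mol.
3 Si → 3.0000 mol SiO2 per formula unit; M(SiO2) = 60.083, so SiO2 mass = 180.249 g.
180.249/496.300 × 100 = 36.32 wt%.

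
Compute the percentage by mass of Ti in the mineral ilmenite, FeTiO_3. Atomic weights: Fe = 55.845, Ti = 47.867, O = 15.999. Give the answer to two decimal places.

31.55 weight percent

M(FeTiO_3) = 151.709 g/mol.
Ti contributes 1 × 47.867 = 47.867 g per mole.
47.867/151.709 = 0.3155 → 31.55%.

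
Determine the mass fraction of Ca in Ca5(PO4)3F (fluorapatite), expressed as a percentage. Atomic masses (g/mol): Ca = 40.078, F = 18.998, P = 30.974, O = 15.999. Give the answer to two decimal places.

M(Ca5(PO4)3F) = 504.298 g/mol.
Ca contributes 5 × 40.078 = 200.390 g per mole.
200.390/504.298 = 0.3974 → 39.74%.

39.74 weight percent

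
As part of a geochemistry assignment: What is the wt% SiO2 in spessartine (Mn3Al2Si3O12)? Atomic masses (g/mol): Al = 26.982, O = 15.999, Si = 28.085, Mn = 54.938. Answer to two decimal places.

36.41 wt%

M(Mn3Al2Si3O12) = 495.021 g/mol; M(SiO2) = 60.083 g/mol.
Moles SiO2 per formula unit = 3 Si ÷ 1 = 3.0000.
SiO2 fraction = (3.0000 × 60.083) / 495.021 = 180.249/495.021 = 0.3641.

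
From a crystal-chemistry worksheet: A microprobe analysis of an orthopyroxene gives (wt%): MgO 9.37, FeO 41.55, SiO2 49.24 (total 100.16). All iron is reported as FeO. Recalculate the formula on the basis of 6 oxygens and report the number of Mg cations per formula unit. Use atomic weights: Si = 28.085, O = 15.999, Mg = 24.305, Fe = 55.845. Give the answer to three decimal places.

0.569 Mg apfu

MgO (M=40.304): mol = 0.23248; Mg = 0.23248, O = 0.23248.
FeO (M=71.844): mol = 0.57834; Fe = 0.57834, O = 0.57834.
SiO2 (M=60.083): mol = 0.81953; Si = 0.81953, O = 1.63906.
ΣO = 2.44988; factor = 6/ΣO = 2.44910.
Mg apfu = 0.23248 × 2.44910 = 0.569.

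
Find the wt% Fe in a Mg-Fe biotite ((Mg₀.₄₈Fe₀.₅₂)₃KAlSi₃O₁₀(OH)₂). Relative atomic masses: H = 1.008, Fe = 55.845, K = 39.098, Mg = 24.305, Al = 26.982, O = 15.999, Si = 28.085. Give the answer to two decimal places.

M((Mg₀.₄₈Fe₀.₅₂)₃KAlSi₃O₁₀(OH)₂) = 466.456 g/mol.
Fe contributes 1.56 × 55.845 = 87.118 g per mole.
87.118/466.456 = 0.1868 → 18.68%.

18.68 weight percent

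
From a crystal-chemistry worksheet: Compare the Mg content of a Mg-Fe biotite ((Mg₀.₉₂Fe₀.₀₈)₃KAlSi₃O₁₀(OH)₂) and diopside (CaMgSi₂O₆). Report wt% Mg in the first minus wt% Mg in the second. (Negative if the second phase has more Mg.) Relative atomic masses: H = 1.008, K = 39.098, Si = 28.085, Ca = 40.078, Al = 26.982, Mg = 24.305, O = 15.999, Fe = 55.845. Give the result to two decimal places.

First mineral: 67.082 g Mg in 424.824 g formula = 15.79 wt% Mg.
Second mineral: 24.305 g Mg in 216.547 g formula = 11.22 wt% Mg.
15.79% − 11.22% gives a difference of 4.57 percentage points.

4.57 percentage points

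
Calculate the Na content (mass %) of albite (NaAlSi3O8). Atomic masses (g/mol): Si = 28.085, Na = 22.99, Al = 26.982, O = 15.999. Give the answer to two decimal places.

M(NaAlSi3O8) = 262.219 g/mol.
Na contributes 1 × 22.99 = 22.990 g per mole.
22.990/262.219 = 0.0877 → 8.77%.

8.77 mass %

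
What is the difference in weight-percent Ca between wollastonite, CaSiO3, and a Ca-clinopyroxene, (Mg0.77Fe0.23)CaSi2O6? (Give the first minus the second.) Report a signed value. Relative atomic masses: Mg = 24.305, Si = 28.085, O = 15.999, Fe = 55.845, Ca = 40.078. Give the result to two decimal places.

16.59 percentage points

Ca in CaSiO3: molar mass 116.160 g/mol; 1×40.078 = 40.078 g → 34.50 wt%.
Ca in (Mg0.77Fe0.23)CaSi2O6: molar mass 223.801 g/mol; 1×40.078 = 40.078 g → 17.91 wt%.
Difference = 34.50 − 17.91 = 16.59 percentage points.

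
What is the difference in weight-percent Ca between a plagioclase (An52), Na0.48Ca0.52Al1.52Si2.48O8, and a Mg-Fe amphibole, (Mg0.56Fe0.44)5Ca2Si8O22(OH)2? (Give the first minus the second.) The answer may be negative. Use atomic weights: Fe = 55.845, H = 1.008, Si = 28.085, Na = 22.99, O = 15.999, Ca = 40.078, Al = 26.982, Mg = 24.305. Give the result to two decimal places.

-1.39 percentage points

First mineral: 20.841 g Ca in 270.531 g formula = 7.70 wt% Ca.
Second mineral: 80.156 g Ca in 881.741 g formula = 9.09 wt% Ca.
7.70% − 9.09% gives a difference of -1.39 percentage points.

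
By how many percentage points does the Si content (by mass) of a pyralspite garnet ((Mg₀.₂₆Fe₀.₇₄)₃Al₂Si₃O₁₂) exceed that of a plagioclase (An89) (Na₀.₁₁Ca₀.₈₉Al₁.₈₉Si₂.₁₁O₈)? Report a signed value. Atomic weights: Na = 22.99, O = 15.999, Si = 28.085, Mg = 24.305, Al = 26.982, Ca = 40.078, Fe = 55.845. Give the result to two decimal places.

Si in (Mg₀.₂₆Fe₀.₇₄)₃Al₂Si₃O₁₂: molar mass 473.141 g/mol; 3×28.085 = 84.255 g → 17.81 wt%.
Si in Na₀.₁₁Ca₀.₈₉Al₁.₈₉Si₂.₁₁O₈: molar mass 276.446 g/mol; 2.11×28.085 = 59.259 g → 21.44 wt%.
Difference = 17.81 − 21.44 = -3.63 percentage points.

-3.63 percentage points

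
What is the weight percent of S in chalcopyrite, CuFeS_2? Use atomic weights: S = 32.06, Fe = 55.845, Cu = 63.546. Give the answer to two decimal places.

34.94 mass %

Molar mass of CuFeS_2: 1*63.546 + 1*55.845 + 2*32.06 = 183.511 g/mol.
Mass of S per formula unit: 2 × 32.06 = 64.120 g.
Weight fraction S = 64.120 / 183.511 = 0.3494.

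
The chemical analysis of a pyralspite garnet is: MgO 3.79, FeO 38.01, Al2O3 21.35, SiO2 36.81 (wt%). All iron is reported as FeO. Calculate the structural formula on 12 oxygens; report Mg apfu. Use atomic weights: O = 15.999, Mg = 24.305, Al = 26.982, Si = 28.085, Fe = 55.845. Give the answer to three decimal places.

3.79 wt% MgO ÷ 40.304 g/mol = 0.09404 mol, giving 0.09404 Mg and 0.09404 O.
38.01 wt% FeO ÷ 71.844 g/mol = 0.52906 mol, giving 0.52906 Fe and 0.52906 O.
21.35 wt% Al2O3 ÷ 101.961 g/mol = 0.20939 mol, giving 0.41878 Al and 0.62817 O.
36.81 wt% SiO2 ÷ 60.083 g/mol = 0.61265 mol, giving 0.61265 Si and 1.22530 O.
Oxygen sums to 2.47657; scaling by 12/2.47657 = 4.84541 puts the formula on 12 O.
Mg: 0.09404 × 4.84541 = 0.456 atoms per formula unit.

0.456 Mg apfu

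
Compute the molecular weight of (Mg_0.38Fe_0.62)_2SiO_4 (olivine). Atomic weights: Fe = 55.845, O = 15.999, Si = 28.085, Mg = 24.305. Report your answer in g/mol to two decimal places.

M = 0.76*24.305 + 1.24*55.845 + 1*28.085 + 4*15.999

179.80 g/mol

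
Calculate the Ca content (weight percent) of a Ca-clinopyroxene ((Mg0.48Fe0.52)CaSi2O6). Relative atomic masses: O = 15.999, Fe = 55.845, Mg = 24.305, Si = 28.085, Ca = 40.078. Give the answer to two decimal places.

17.20 weight percent

M((Mg0.48Fe0.52)CaSi2O6) = 232.948 g/mol.
Ca contributes 1 × 40.078 = 40.078 g per mole.
40.078/232.948 = 0.1720 → 17.20%.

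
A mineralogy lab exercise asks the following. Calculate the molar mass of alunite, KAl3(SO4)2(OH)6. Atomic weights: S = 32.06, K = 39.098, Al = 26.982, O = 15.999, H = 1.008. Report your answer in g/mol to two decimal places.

K: 1 × 39.098 = 39.0980
Al: 3 × 26.982 = 80.9460
S: 2 × 32.06 = 64.1200
O: 14 × 15.999 = 223.9860
H: 6 × 1.008 = 6.0480
Summing the contributions gives the formula mass.

414.20 g/mol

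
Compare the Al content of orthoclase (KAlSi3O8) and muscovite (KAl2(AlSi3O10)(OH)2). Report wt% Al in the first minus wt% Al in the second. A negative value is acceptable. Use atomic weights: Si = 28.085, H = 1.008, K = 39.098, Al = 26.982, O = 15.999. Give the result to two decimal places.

First mineral: 26.982 g Al in 278.327 g formula = 9.69 wt% Al.
Second mineral: 80.946 g Al in 398.303 g formula = 20.32 wt% Al.
9.69% − 20.32% gives a difference of -10.63 percentage points.

-10.63 percentage points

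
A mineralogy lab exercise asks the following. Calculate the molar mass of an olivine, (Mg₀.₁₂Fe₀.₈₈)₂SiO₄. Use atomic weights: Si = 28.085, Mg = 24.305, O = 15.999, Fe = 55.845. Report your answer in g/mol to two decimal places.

The formula mass is the sum 0.24*24.305 + 1.76*55.845 + 1*28.085 + 4*15.999.

196.20 g/mol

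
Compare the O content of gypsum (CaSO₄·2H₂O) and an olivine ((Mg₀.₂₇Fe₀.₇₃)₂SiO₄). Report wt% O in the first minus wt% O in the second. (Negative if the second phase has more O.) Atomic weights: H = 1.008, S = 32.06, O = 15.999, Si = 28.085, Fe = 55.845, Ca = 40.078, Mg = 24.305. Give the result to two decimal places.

21.49 percentage points

O in CaSO₄·2H₂O: molar mass 172.164 g/mol; 6×15.999 = 95.994 g → 55.76 wt%.
O in (Mg₀.₂₇Fe₀.₇₃)₂SiO₄: molar mass 186.739 g/mol; 4×15.999 = 63.996 g → 34.27 wt%.
Difference = 55.76 − 34.27 = 21.49 percentage points.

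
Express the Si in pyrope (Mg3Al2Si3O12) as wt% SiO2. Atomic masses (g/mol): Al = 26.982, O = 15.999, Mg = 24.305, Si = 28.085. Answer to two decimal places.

44.71 wt%

Formula mass = 403.122 g/mol.
3 Si → 3.0000 mol SiO2 per formula unit; M(SiO2) = 60.083, so SiO2 mass = 180.249 g.
180.249/403.122 × 100 = 44.71 wt%.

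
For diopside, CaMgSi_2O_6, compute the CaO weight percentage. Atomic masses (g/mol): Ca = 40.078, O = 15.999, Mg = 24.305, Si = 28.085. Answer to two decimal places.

25.90 wt%

M(CaMgSi_2O_6) = 216.547 g/mol; M(CaO) = 56.077 g/mol.
Moles CaO per formula unit = 1 Ca ÷ 1 = 1.0000.
CaO fraction = (1.0000 × 56.077) / 216.547 = 56.077/216.547 = 0.2590.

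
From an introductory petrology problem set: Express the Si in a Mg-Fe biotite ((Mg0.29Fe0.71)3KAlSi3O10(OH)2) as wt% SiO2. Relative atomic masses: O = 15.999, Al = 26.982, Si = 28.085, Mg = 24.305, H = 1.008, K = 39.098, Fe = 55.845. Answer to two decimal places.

37.21 wt%

Molar mass of (Mg0.29Fe0.71)3KAlSi3O10(OH)2 = 0.87×24.305 + 2.13×55.845 + 1×39.098 + 1×26.982 + 3×28.085 + 12×15.999 + 2×1.008 = 484.434 g/mol.
Each formula unit contains 3 Si, equivalent to 3/1 = 3.0000 mol SiO2.
M(SiO2) = 1×28.085 + 2×15.999 = 60.083 g/mol.
Mass of SiO2 per formula unit = 3.0000 × 60.083 = 180.249 g.
SiO2 wt% = 180.249 / 484.434 × 100 = 37.21%.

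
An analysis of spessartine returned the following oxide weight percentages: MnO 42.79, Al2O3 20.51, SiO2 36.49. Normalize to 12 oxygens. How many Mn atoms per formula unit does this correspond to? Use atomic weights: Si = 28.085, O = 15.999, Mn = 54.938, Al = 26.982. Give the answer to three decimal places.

42.79 wt% MnO ÷ 70.937 g/mol = 0.60321 mol, giving 0.60321 Mn and 0.60321 O.
20.51 wt% Al2O3 ÷ 101.961 g/mol = 0.20116 mol, giving 0.40232 Al and 0.60348 O.
36.49 wt% SiO2 ÷ 60.083 g/mol = 0.60733 mol, giving 0.60733 Si and 1.21466 O.
Oxygen sums to 2.42135; scaling by 12/2.42135 = 4.95591 puts the formula on 12 O.
Mn: 0.60321 × 4.95591 = 2.989 atoms per formula unit.

2.989 Mn apfu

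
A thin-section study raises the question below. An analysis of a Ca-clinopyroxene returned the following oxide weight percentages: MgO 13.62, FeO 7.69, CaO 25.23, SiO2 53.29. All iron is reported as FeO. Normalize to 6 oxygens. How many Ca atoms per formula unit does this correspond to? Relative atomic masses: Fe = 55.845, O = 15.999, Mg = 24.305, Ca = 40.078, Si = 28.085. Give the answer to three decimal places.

1.012 Ca apfu

13.62 wt% MgO ÷ 40.304 g/mol = 0.33793 mol, giving 0.33793 Mg and 0.33793 O.
7.69 wt% FeO ÷ 71.844 g/mol = 0.10704 mol, giving 0.10704 Fe and 0.10704 O.
25.23 wt% CaO ÷ 56.077 g/mol = 0.44992 mol, giving 0.44992 Ca and 0.44992 O.
53.29 wt% SiO2 ÷ 60.083 g/mol = 0.88694 mol, giving 0.88694 Si and 1.77388 O.
Oxygen sums to 2.66877; scaling by 6/2.66877 = 2.24823 puts the formula on 6 O.
Ca: 0.44992 × 2.24823 = 1.012 atoms per formula unit.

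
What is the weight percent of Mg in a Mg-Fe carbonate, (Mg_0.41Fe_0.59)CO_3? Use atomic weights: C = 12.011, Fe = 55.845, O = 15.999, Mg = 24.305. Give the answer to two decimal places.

M((Mg_0.41Fe_0.59)CO_3) = 102.922 g/mol.
Mg contributes 0.41 × 24.305 = 9.965 g per mole.
9.965/102.922 = 0.0968 → 9.68%.

9.68 wt%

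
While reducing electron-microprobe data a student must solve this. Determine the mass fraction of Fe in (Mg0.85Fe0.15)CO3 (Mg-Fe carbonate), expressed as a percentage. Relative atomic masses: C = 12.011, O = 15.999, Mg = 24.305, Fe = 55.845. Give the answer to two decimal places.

Formula mass = 0.85·24.305 + 0.15·55.845 + 1·12.011 + 3·15.999 = 89.044 g/mol, of which 8.377 g is Fe.
So Fe makes up 8.377/89.044 = 0.0941 of the mass, i.e. 9.41%.

9.41 wt%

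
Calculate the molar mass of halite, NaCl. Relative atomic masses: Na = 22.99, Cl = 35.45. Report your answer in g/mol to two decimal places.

M = 1×22.99 + 1×35.45

58.44 g/mol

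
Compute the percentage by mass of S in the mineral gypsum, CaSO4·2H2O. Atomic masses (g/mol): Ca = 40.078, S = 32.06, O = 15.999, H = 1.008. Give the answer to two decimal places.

Molar mass of CaSO4·2H2O: 1·40.078 + 1·32.06 + 6·15.999 + 4·1.008 = 172.164 g/mol.
Mass of S per formula unit: 1 × 32.06 = 32.060 g.
Weight fraction S = 32.060 / 172.164 = 0.1862.

18.62 weight percent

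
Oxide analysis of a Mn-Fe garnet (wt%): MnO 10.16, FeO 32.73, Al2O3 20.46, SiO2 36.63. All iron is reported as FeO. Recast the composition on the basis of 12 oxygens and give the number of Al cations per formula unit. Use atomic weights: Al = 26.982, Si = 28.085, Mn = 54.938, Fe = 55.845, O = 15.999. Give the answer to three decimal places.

MnO (M=70.937): mol = 0.14323; Mn = 0.14323, O = 0.14323.
FeO (M=71.844): mol = 0.45557; Fe = 0.45557, O = 0.45557.
Al2O3 (M=101.961): mol = 0.20066; Al = 0.40132, O = 0.60198.
SiO2 (M=60.083): mol = 0.60966; Si = 0.60966, O = 1.21932.
ΣO = 2.42010; factor = 12/ΣO = 4.95847.
Al apfu = 0.40132 × 4.95847 = 1.990.

1.990 Al apfu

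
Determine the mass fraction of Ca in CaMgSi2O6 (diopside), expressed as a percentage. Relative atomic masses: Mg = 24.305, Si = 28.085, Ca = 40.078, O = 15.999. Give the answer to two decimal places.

Formula mass = 1×40.078 + 1×24.305 + 2×28.085 + 6×15.999 = 216.547 g/mol, of which 40.078 g is Ca.
So Ca makes up 40.078/216.547 = 0.1851 of the mass, i.e. 18.51%.

18.51 mass %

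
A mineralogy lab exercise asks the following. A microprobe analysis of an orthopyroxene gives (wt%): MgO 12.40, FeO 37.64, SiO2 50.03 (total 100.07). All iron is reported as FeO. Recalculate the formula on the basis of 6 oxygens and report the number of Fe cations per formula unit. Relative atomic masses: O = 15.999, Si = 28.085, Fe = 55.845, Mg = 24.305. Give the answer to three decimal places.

12.40 wt% MgO ÷ 40.304 g/mol = 0.30766 mol, giving 0.30766 Mg and 0.30766 O.
37.64 wt% FeO ÷ 71.844 g/mol = 0.52391 mol, giving 0.52391 Fe and 0.52391 O.
50.03 wt% SiO2 ÷ 60.083 g/mol = 0.83268 mol, giving 0.83268 Si and 1.66536 O.
Oxygen sums to 2.49693; scaling by 6/2.49693 = 2.40295 puts the formula on 6 O.
Fe: 0.52391 × 2.40295 = 1.259 atoms per formula unit.

1.259 Fe apfu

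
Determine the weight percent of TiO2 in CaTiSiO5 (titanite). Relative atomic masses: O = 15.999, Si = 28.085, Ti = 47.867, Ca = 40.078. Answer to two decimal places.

Formula mass = 196.025 g/mol.
1 Ti → 1.0000 mol TiO2 per formula unit; M(TiO2) = 79.865, so TiO2 mass = 79.865 g.
79.865/196.025 × 100 = 40.74 wt%.

40.74 wt%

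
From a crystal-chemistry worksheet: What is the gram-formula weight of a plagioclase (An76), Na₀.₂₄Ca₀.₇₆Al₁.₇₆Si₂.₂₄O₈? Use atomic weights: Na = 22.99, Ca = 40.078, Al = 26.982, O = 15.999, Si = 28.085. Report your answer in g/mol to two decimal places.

274.37 g/mol

M = 0.24*22.99 + 0.76*40.078 + 1.76*26.982 + 2.24*28.085 + 8*15.999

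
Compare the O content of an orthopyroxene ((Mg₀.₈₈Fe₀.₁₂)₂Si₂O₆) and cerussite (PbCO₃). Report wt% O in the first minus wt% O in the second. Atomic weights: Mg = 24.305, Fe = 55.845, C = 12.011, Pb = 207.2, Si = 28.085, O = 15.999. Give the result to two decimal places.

28.11 percentage points

First mineral: 95.994 g O in 208.344 g formula = 46.07 wt% O.
Second mineral: 47.997 g O in 267.208 g formula = 17.96 wt% O.
46.07% − 17.96% gives a difference of 28.11 percentage points.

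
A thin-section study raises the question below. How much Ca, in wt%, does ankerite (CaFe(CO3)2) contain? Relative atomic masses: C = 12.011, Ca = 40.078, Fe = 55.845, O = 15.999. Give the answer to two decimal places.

18.56 wt%

M(CaFe(CO3)2) = 215.939 g/mol.
Ca contributes 1 × 40.078 = 40.078 g per mole.
40.078/215.939 = 0.1856 → 18.56%.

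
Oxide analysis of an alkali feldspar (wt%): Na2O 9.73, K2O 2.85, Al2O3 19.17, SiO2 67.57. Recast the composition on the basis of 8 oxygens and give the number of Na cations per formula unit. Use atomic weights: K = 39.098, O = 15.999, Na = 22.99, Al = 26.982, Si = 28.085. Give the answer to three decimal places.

0.837 Na apfu

Na2O (M=61.979): mol = 0.15699; Na = 0.31398, O = 0.15699.
K2O (M=94.195): mol = 0.03026; K = 0.06052, O = 0.03026.
Al2O3 (M=101.961): mol = 0.18801; Al = 0.37602, O = 0.56403.
SiO2 (M=60.083): mol = 1.12461; Si = 1.12461, O = 2.24922.
ΣO = 3.00050; factor = 8/ΣO = 2.66622.
Na apfu = 0.31398 × 2.66622 = 0.837.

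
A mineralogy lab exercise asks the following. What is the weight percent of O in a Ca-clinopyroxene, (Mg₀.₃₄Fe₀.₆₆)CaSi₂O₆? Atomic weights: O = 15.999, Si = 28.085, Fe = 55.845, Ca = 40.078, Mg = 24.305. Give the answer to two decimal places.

40.44 weight percent

Formula mass = 0.34*24.305 + 0.66*55.845 + 1*40.078 + 2*28.085 + 6*15.999 = 237.363 g/mol, of which 95.994 g is O.
So O makes up 95.994/237.363 = 0.4044 of the mass, i.e. 40.44%.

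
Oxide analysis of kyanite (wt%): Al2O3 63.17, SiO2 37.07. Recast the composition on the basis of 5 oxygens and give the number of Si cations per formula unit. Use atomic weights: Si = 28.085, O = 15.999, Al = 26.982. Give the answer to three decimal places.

Al2O3 (M=101.961): mol = 0.61955; Al = 1.23910, O = 1.85865.
SiO2 (M=60.083): mol = 0.61698; Si = 0.61698, O = 1.23396.
ΣO = 3.09261; factor = 5/ΣO = 1.61676.
Si apfu = 0.61698 × 1.61676 = 0.998.

0.998 Si apfu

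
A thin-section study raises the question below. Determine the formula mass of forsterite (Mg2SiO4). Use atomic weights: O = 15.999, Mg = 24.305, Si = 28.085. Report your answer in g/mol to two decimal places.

M = 2(24.305) + 1(28.085) + 4(15.999)

140.69 g/mol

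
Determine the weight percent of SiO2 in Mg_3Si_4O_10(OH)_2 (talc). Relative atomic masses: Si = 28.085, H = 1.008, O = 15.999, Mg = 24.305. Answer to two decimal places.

63.37 wt%

M(Mg_3Si_4O_10(OH)_2) = 379.259 g/mol; M(SiO2) = 60.083 g/mol.
Moles SiO2 per formula unit = 4 Si ÷ 1 = 4.0000.
SiO2 fraction = (4.0000 × 60.083) / 379.259 = 240.332/379.259 = 0.6337.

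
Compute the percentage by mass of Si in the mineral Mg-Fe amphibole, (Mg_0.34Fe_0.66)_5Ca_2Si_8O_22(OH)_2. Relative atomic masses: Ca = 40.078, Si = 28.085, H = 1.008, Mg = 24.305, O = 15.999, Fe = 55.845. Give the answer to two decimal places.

24.52 weight percent

Molar mass of (Mg_0.34Fe_0.66)_5Ca_2Si_8O_22(OH)_2: 1.70·24.305 + 3.30·55.845 + 2·40.078 + 8·28.085 + 24·15.999 + 2·1.008 = 916.435 g/mol.
Mass of Si per formula unit: 8 × 28.085 = 224.680 g.
Weight fraction Si = 224.680 / 916.435 = 0.2452.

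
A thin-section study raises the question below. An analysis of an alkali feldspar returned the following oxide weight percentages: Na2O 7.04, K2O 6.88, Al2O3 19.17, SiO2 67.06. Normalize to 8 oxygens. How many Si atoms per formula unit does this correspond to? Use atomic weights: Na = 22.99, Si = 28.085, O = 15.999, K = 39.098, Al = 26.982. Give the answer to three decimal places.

Na2O: 7.04/61.979 = 0.11359 mol → 0.22718 mol Na, 0.11359 mol O.
K2O: 6.88/94.195 = 0.07304 mol → 0.14608 mol K, 0.07304 mol O.
Al2O3: 19.17/101.961 = 0.18801 mol → 0.37602 mol Al, 0.56403 mol O.
SiO2: 67.06/60.083 = 1.11612 mol → 1.11612 mol Si, 2.23224 mol O.
Total oxygen = 2.98290 mol. Normalization factor = 8/2.98290 = 2.68195.
Si per 8 O = 1.11612 × 2.68195 = 2.993.

2.993 Si apfu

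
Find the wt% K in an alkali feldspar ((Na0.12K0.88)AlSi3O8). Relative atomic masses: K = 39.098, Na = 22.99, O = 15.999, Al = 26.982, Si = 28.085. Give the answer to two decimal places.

Formula mass = 0.12·22.99 + 0.88·39.098 + 1·26.982 + 3·28.085 + 8·15.999 = 276.394 g/mol, of which 34.406 g is K.
So K makes up 34.406/276.394 = 0.1245 of the mass, i.e. 12.45%.

12.45 mass %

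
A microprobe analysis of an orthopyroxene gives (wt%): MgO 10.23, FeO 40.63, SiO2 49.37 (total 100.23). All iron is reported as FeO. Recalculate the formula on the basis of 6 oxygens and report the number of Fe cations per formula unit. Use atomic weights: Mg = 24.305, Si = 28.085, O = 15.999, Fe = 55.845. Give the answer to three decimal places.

1.378 Fe apfu

MgO (M=40.304): mol = 0.25382; Mg = 0.25382, O = 0.25382.
FeO (M=71.844): mol = 0.56553; Fe = 0.56553, O = 0.56553.
SiO2 (M=60.083): mol = 0.82170; Si = 0.82170, O = 1.64340.
ΣO = 2.46275; factor = 6/ΣO = 2.43630.
Fe apfu = 0.56553 × 2.43630 = 1.378.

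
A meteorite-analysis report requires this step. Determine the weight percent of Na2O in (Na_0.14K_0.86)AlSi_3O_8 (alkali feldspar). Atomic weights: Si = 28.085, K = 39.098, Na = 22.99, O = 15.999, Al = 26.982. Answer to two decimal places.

1.57 wt%

Formula mass = 276.072 g/mol.
0.14 Na → 0.0700 mol Na2O per formula unit; M(Na2O) = 61.979, so Na2O mass = 4.339 g.
4.339/276.072 × 100 = 1.57 wt%.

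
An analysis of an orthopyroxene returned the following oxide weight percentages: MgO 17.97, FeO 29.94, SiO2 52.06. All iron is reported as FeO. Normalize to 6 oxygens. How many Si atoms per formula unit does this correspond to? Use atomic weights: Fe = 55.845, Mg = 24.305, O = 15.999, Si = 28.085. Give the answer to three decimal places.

2.003 Si apfu

MgO (M=40.304): mol = 0.44586; Mg = 0.44586, O = 0.44586.
FeO (M=71.844): mol = 0.41674; Fe = 0.41674, O = 0.41674.
SiO2 (M=60.083): mol = 0.86647; Si = 0.86647, O = 1.73294.
ΣO = 2.59554; factor = 6/ΣO = 2.31166.
Si apfu = 0.86647 × 2.31166 = 2.003.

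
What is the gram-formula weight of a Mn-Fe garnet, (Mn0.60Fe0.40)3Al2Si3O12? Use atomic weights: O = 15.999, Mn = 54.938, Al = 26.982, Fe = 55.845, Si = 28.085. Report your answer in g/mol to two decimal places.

The formula mass is the sum 1.80(54.938) + 1.20(55.845) + 2(26.982) + 3(28.085) + 12(15.999).

496.11 g/mol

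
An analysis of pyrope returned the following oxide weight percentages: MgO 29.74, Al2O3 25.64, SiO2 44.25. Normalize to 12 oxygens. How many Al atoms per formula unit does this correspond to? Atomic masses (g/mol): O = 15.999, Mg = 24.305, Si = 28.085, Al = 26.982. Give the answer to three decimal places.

2.035 Al apfu

29.74 wt% MgO ÷ 40.304 g/mol = 0.73789 mol, giving 0.73789 Mg and 0.73789 O.
25.64 wt% Al2O3 ÷ 101.961 g/mol = 0.25147 mol, giving 0.50294 Al and 0.75441 O.
44.25 wt% SiO2 ÷ 60.083 g/mol = 0.73648 mol, giving 0.73648 Si and 1.47296 O.
Oxygen sums to 2.96526; scaling by 12/2.96526 = 4.04686 puts the formula on 12 O.
Al: 0.50294 × 4.04686 = 2.035 atoms per formula unit.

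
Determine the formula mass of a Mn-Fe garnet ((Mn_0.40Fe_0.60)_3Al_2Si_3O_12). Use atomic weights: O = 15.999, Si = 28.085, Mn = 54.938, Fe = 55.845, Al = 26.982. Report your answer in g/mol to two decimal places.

The formula mass is the sum 1.20*54.938 + 1.80*55.845 + 2*26.982 + 3*28.085 + 12*15.999.

496.65 g/mol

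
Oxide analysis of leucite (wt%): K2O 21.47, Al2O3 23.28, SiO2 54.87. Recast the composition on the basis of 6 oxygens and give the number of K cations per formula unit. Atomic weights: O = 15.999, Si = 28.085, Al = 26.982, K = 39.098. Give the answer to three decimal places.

K2O: 21.47/94.195 = 0.22793 mol → 0.45586 mol K, 0.22793 mol O.
Al2O3: 23.28/101.961 = 0.22832 mol → 0.45664 mol Al, 0.68496 mol O.
SiO2: 54.87/60.083 = 0.91324 mol → 0.91324 mol Si, 1.82648 mol O.
Total oxygen = 2.73937 mol. Normalization factor = 6/2.73937 = 2.19028.
K per 6 O = 0.45586 × 2.19028 = 0.998.

0.998 K apfu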